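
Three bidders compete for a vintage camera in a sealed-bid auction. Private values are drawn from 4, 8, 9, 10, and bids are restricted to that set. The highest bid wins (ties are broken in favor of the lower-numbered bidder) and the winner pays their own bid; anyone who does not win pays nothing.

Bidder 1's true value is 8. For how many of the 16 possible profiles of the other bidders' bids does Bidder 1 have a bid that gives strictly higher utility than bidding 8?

1

Others bid (4, 4): truth gives 0; bid 4 gives 4 > 0. Violating.
Others bid (4, 8): truth gives 0; no alternative beats it.
Others bid (4, 9): truth gives 0; no alternative beats it.
(Checking all 16 profiles: 1 has a profitable deviation, 15 do not.)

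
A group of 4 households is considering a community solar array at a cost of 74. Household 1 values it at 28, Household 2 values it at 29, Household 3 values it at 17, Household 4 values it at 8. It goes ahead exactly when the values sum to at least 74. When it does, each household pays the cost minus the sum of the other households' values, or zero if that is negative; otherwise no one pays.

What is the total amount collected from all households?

50

Total value 82 ≥ cost 74, so it is built.
Household 1: others sum to 54; max(0, 74 - 54) = 20.
Household 2: others sum to 53; max(0, 74 - 53) = 21.
Household 3: others sum to 65; max(0, 74 - 65) = 9.
Household 4: others sum to 74; max(0, 74 - 74) = 0.
Total collected = 20 + 21 + 9 + 0 = 50.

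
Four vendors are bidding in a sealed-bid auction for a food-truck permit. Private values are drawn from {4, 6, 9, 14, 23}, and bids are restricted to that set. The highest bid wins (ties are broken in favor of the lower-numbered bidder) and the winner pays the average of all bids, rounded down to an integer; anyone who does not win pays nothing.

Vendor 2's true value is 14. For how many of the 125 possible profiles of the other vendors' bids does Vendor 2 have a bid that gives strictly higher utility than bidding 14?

Others bid (4, 4, 4): truth gives 8; bid 6 gives 10 > 8. Violating.
Others bid (4, 4, 6): truth gives 7; bid 6 gives 9 > 7. Violating.
Others bid (4, 4, 9): truth gives 7; bid 9 gives 8 > 7. Violating.
Others bid (4, 4, 23): truth gives 0; bid 23 gives 1 > 0. Violating.
Others bid (4, 4, 14): truth gives 5; no alternative beats it.
Others bid (4, 6, 14): truth gives 5; no alternative beats it.
(Checking all 125 profiles: 31 have a profitable deviation, 94 do not.)

31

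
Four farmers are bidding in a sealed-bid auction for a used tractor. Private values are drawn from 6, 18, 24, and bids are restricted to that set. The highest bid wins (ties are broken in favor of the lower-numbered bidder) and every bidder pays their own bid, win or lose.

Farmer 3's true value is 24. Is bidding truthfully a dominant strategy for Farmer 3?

Consider the case where Farmer 1 bids 6, Farmer 2 bids 6 and Farmer 4 bids 6.
Truthful bid 24: wins, pays 24, utility 24 - 24 = 0.
Bid 18 instead: wins, pays 18, utility 24 - 18 = 6.
Since 6 > 0, bidding 18 is strictly better here, so truthful bidding is not dominant.

No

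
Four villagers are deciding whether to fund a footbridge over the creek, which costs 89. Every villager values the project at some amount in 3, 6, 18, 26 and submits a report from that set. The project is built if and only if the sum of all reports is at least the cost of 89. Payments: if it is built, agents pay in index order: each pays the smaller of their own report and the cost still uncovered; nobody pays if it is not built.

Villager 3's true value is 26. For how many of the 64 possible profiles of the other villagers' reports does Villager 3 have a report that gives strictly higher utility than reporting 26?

Others report (26, 26, 26): truth gives 0; report 18 gives 8 > 0. Violating.
Others report (3, 3, 3): truth gives 0; no alternative beats it.
Others report (3, 3, 6): truth gives 0; no alternative beats it.
(Checking all 64 profiles: 1 has a profitable deviation, 63 do not.)

1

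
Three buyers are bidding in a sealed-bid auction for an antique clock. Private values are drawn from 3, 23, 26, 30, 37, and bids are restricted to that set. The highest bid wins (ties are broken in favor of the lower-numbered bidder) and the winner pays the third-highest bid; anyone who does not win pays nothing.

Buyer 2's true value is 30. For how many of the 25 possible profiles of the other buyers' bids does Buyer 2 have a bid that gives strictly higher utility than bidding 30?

6

Others bid (3, 37): truth gives 0; bid 37 gives 27 > 0. Violating.
Others bid (23, 37): truth gives 0; bid 37 gives 7 > 0. Violating.
Others bid (26, 37): truth gives 0; bid 37 gives 4 > 0. Violating.
Others bid (30, 3): truth gives 0; bid 37 gives 27 > 0. Violating.
Others bid (3, 3): truth gives 27; no alternative beats it.
Others bid (3, 23): truth gives 27; no alternative beats it.
(Checking all 25 profiles: 6 have a profitable deviation, 19 do not.)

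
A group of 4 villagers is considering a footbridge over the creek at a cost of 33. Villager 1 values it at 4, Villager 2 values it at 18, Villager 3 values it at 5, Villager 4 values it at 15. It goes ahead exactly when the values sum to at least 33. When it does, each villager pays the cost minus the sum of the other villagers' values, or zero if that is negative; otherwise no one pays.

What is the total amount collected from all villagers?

Total value 42 ≥ cost 33, so it is built.
Villager 1: others sum to 38; max(0, 33 - 38) = 0.
Villager 2: others sum to 24; max(0, 33 - 24) = 9.
Villager 3: others sum to 37; max(0, 33 - 37) = 0.
Villager 4: others sum to 27; max(0, 33 - 27) = 6.
Total collected = 0 + 9 + 0 + 6 = 15.

15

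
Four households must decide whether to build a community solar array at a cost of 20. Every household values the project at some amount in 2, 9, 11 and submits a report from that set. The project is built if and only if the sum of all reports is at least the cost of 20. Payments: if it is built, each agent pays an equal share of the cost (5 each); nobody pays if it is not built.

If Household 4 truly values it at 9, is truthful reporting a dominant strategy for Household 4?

Check each profile of the others' reports and compare truth against every alternative report.
Others report (2, 2, 9): truth gives 4, best alternative gives 4.
Others report (2, 2, 11): truth gives 4, best alternative gives 4.
Others report (2, 9, 2): truth gives 4, best alternative gives 4.
Others report (2, 9, 9): truth gives 4, best alternative gives 4.
Others report (2, 9, 11): truth gives 4, best alternative gives 4.
Others report (2, 11, 2): truth gives 4, best alternative gives 4.
(Remaining 21 profiles checked similarly; truth is weakly best in each.)
In every case the truthful report is at least as good as any alternative, so it is a dominant strategy.

Yes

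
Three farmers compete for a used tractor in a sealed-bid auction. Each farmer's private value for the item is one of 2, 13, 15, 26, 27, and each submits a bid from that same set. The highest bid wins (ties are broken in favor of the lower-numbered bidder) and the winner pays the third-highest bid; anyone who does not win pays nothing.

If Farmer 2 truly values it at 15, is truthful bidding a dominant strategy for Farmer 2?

Consider the case where Farmer 1 bids 2 and Farmer 3 bids 26.
Truthful bid 15: loses, pays 0, utility 0.
Bid 26 instead: wins, pays 2, utility 15 - 2 = 13.
Since 13 > 0, bidding 26 is strictly better here, so truthful bidding is not dominant.

No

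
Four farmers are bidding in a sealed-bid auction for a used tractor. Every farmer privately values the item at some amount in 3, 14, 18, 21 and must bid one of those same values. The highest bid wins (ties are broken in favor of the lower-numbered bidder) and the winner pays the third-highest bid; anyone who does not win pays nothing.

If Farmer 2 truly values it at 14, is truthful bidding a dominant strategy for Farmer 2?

Consider the case where Farmer 1 bids 3, Farmer 3 bids 3 and Farmer 4 bids 18.
Truthful bid 14: loses, pays 0, utility 0.
Bid 18 instead: wins, pays 3, utility 14 - 3 = 11.
Since 11 > 0, bidding 18 is strictly better here, so truthful bidding is not dominant.

No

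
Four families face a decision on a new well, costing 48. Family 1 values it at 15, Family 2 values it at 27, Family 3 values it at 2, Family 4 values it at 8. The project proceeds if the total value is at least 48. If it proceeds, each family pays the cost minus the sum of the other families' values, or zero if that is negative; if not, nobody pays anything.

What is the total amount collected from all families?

Total value 52 ≥ cost 48, so it is built.
Family 1: others sum to 37; max(0, 48 - 37) = 11.
Family 2: others sum to 25; max(0, 48 - 25) = 23.
Family 3: others sum to 50; max(0, 48 - 50) = 0.
Family 4: others sum to 44; max(0, 48 - 44) = 4.
Total collected = 11 + 23 + 0 + 4 = 38.

38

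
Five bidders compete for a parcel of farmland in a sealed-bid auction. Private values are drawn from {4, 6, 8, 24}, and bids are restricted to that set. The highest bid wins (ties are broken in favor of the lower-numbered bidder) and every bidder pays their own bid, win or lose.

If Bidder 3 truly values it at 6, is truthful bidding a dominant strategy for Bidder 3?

No

Consider the case where Bidder 1 bids 4, Bidder 2 bids 4, Bidder 4 bids 4 and Bidder 5 bids 8.
Truthful bid 6: loses but pays 6, utility -6.
Bid 4 instead: loses but pays 4, utility -4.
Since -4 > -6, bidding 4 is strictly better here, so truthful bidding is not dominant.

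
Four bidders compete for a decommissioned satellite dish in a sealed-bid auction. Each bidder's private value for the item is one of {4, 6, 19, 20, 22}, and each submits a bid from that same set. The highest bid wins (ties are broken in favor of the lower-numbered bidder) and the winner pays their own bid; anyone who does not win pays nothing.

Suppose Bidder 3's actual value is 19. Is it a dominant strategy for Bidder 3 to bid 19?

Consider the case where Bidder 1 bids 4, Bidder 2 bids 4 and Bidder 4 bids 4.
Truthful bid 19: wins, pays 19, utility 19 - 19 = 0.
Bid 6 instead: wins, pays 6, utility 19 - 6 = 13.
Since 13 > 0, bidding 6 is strictly better here, so truthful bidding is not dominant.

No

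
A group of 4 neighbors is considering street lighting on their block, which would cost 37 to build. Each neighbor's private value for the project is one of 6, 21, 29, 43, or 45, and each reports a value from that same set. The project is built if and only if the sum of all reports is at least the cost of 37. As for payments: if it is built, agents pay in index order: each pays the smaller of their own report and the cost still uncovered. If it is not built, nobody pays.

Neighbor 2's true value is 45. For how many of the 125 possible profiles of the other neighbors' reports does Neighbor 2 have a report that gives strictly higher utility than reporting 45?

75

Others report (6, 6, 6): truth gives 14; report 21 gives 24 > 14. Violating.
Others report (6, 6, 21): truth gives 14; report 6 gives 39 > 14. Violating.
Others report (6, 6, 29): truth gives 14; report 6 gives 39 > 14. Violating.
Others report (6, 6, 43): truth gives 14; report 6 gives 39 > 14. Violating.
Others report (43, 6, 6): truth gives 45; no alternative beats it.
Others report (43, 6, 21): truth gives 45; no alternative beats it.
(Checking all 125 profiles: 75 have a profitable deviation, 50 do not.)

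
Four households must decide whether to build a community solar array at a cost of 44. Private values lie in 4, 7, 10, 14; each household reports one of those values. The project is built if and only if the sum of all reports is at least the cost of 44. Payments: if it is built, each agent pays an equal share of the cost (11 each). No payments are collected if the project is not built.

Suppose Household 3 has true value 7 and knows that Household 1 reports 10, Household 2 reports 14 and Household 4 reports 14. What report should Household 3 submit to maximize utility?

4

Report 4: project not built, utility 0.
Report 7: project built, pays 11, utility 7 - 11 = -4.
Report 10: project built, pays 11, utility 7 - 11 = -4.
Report 14: project built, pays 11, utility 7 - 11 = -4.
The best choice is 4 with utility 0.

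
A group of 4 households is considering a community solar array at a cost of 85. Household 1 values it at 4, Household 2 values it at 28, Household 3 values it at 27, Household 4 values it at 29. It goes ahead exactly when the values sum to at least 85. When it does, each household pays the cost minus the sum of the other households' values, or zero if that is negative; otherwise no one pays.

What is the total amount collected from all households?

76

Total value 88 ≥ cost 85, so it is built.
Household 1: others sum to 84; max(0, 85 - 84) = 1.
Household 2: others sum to 60; max(0, 85 - 60) = 25.
Household 3: others sum to 61; max(0, 85 - 61) = 24.
Household 4: others sum to 59; max(0, 85 - 59) = 26.
Total collected = 1 + 25 + 24 + 26 = 76.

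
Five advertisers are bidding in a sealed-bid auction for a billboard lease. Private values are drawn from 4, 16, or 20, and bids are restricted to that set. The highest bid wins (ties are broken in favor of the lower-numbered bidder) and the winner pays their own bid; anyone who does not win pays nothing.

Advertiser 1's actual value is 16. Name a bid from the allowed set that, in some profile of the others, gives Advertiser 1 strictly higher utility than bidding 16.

4

Suppose Advertiser 2 bids 4, Advertiser 3 bids 4, Advertiser 4 bids 4 and Advertiser 5 bids 4.
Bid 16: wins, pays 16, utility 16 - 16 = 0.
Bid 4: wins, pays 4, utility 16 - 4 = 12.
So bidding 4 beats truth here (12 > 0).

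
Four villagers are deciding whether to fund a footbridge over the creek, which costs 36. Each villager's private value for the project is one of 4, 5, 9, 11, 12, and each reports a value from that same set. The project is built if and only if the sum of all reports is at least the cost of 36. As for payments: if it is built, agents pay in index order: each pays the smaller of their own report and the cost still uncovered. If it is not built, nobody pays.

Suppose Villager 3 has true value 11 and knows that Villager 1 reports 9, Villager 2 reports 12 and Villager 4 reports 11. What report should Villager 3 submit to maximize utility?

4

Report 4: project built, pays 4, utility 11 - 4 = 7.
Report 5: project built, pays 5, utility 11 - 5 = 6.
Report 9: project built, pays 9, utility 11 - 9 = 2.
Report 11: project built, pays 11, utility 11 - 11 = 0.
Report 12: project built, pays 12, utility 11 - 12 = -1.
The best choice is 4 with utility 7.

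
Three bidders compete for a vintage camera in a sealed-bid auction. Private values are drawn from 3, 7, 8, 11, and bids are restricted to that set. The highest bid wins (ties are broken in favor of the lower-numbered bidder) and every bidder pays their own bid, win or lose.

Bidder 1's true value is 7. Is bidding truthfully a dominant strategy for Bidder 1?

Consider the case where Bidder 2 bids 3 and Bidder 3 bids 3.
Truthful bid 7: wins, pays 7, utility 7 - 7 = 0.
Bid 3 instead: wins, pays 3, utility 7 - 3 = 4.
Since 4 > 0, bidding 3 is strictly better here, so truthful bidding is not dominant.

No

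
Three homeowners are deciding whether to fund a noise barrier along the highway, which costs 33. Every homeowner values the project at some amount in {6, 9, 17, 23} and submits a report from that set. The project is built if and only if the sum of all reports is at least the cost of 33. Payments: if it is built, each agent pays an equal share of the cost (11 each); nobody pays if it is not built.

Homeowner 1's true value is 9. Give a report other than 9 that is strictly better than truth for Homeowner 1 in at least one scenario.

6

Suppose Homeowner 2 reports 9 and Homeowner 3 reports 17.
Report 9: project built, pays 11, utility 9 - 11 = -2.
Report 6: project not built, utility 0.
So reporting 6 beats truth here (0 > -2).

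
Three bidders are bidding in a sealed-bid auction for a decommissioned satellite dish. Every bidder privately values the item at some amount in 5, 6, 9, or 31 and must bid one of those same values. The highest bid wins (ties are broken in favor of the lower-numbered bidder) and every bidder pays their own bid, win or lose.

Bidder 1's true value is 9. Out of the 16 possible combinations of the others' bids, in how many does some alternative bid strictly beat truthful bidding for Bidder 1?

Others bid (5, 5): truth gives 0; bid 5 gives 4 > 0. Violating.
Others bid (5, 6): truth gives 0; bid 6 gives 3 > 0. Violating.
Others bid (5, 31): truth gives -9; bid 5 gives -5 > -9. Violating.
Others bid (6, 5): truth gives 0; bid 6 gives 3 > 0. Violating.
Others bid (5, 9): truth gives 0; no alternative beats it.
Others bid (6, 9): truth gives 0; no alternative beats it.
(Checking all 16 profiles: 11 have a profitable deviation, 5 do not.)

11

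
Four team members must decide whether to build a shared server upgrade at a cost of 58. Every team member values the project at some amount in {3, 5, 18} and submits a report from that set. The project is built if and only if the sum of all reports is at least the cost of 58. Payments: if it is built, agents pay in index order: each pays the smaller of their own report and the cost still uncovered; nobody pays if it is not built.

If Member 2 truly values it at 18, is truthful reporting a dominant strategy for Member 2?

Consider the case where Member 1 reports 18, Member 3 reports 18 and Member 4 reports 18.
Truthful report 18: project built, pays 18, utility 18 - 18 = 0.
Report 5 instead: project built, pays 5, utility 18 - 5 = 13.
Since 13 > 0, reporting 5 is strictly better here, so truthful reporting is not dominant.

No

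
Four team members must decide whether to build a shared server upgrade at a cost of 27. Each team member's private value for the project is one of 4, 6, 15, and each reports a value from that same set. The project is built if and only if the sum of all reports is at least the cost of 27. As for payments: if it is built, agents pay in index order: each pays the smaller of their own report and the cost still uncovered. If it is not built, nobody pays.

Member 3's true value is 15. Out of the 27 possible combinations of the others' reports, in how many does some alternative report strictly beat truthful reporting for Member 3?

Others report (4, 4, 15): truth gives 0; report 4 gives 11 > 0. Violating.
Others report (4, 6, 15): truth gives 0; report 4 gives 11 > 0. Violating.
Others report (4, 15, 4): truth gives 7; report 4 gives 11 > 7. Violating.
Others report (4, 15, 6): truth gives 7; report 4 gives 11 > 7. Violating.
Others report (4, 4, 4): truth gives 0; no alternative beats it.
Others report (4, 4, 6): truth gives 0; no alternative beats it.
(Checking all 27 profiles: 16 have a profitable deviation, 11 do not.)

16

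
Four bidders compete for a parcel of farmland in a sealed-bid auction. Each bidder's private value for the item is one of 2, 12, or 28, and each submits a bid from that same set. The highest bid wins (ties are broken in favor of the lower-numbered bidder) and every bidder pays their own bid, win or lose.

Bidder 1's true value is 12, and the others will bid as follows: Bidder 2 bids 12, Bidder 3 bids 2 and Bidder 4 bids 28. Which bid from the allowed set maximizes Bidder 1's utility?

Bid 2: loses but pays 2, utility -2.
Bid 12: loses but pays 12, utility -12.
Bid 28: wins, pays 28, utility 12 - 28 = -16.
The best choice is 2 with utility -2.

2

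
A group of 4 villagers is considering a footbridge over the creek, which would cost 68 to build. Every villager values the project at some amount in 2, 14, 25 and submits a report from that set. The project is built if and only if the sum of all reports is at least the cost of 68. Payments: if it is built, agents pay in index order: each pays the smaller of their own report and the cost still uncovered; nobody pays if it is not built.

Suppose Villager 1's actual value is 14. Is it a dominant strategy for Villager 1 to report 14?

No

Consider the case where Villager 2 reports 25, Villager 3 reports 25 and Villager 4 reports 25.
Truthful report 14: project built, pays 14, utility 14 - 14 = 0.
Report 2 instead: project built, pays 2, utility 14 - 2 = 12.
Since 12 > 0, reporting 2 is strictly better here, so truthful reporting is not dominant.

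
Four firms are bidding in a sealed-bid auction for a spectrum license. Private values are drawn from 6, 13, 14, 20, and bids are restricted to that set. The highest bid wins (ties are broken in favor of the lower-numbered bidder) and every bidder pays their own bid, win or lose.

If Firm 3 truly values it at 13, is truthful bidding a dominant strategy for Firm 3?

No

Consider the case where Firm 1 bids 6, Firm 2 bids 6 and Firm 4 bids 14.
Truthful bid 13: loses but pays 13, utility -13.
Bid 6 instead: loses but pays 6, utility -6.
Since -6 > -13, bidding 6 is strictly better here, so truthful bidding is not dominant.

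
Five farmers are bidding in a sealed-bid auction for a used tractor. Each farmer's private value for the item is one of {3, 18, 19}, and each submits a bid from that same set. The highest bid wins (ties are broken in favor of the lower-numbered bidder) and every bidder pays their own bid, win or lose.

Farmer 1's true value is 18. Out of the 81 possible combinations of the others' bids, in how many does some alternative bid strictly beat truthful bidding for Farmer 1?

66

Others bid (3, 3, 3, 3): truth gives 0; bid 3 gives 15 > 0. Violating.
Others bid (3, 3, 3, 19): truth gives -18; bid 19 gives -1 > -18. Violating.
Others bid (3, 3, 18, 19): truth gives -18; bid 19 gives -1 > -18. Violating.
Others bid (3, 3, 19, 3): truth gives -18; bid 19 gives -1 > -18. Violating.
Others bid (3, 3, 3, 18): truth gives 0; no alternative beats it.
Others bid (3, 3, 18, 3): truth gives 0; no alternative beats it.
(Checking all 81 profiles: 66 have a profitable deviation, 15 do not.)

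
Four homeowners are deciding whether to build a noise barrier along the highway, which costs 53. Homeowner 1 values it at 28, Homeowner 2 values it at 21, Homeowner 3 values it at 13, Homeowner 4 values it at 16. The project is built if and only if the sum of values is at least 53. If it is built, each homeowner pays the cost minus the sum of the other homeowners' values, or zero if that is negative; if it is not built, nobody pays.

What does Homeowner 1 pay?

Total value 78 ≥ cost 53, so the project is built.
The other homeowners' values sum to 50.
Cost minus that sum is 53 - 50 = 3.

3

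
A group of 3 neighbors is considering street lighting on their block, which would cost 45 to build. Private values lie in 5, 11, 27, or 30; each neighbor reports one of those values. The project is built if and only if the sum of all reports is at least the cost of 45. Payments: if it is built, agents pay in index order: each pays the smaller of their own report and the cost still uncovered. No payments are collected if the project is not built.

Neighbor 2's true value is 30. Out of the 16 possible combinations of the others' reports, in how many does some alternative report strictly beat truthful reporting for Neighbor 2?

Others report (5, 27): truth gives 0; report 27 gives 3 > 0. Violating.
Others report (5, 30): truth gives 0; report 11 gives 19 > 0. Violating.
Others report (11, 11): truth gives 0; report 27 gives 3 > 0. Violating.
Others report (11, 27): truth gives 0; report 11 gives 19 > 0. Violating.
Others report (5, 5): truth gives 0; no alternative beats it.
Others report (5, 11): truth gives 0; no alternative beats it.
(Checking all 16 profiles: 12 have a profitable deviation, 4 do not.)

12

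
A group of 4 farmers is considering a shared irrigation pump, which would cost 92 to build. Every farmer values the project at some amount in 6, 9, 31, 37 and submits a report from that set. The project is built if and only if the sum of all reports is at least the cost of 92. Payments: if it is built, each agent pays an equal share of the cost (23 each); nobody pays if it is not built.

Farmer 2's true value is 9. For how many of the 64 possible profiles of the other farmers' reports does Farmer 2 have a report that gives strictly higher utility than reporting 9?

Others report (9, 37, 37): truth gives -14; report 6 gives 0 > -14. Violating.
Others report (37, 9, 37): truth gives -14; report 6 gives 0 > -14. Violating.
Others report (37, 37, 9): truth gives -14; report 6 gives 0 > -14. Violating.
Others report (6, 6, 6): truth gives 0; no alternative beats it.
Others report (6, 6, 9): truth gives 0; no alternative beats it.
(Checking all 64 profiles: 3 have a profitable deviation, 61 do not.)

3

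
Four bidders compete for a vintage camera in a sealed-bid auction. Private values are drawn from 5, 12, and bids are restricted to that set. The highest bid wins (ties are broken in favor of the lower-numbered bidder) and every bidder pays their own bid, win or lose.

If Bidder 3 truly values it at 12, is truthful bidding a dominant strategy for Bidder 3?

Consider the case where Bidder 1 bids 5, Bidder 2 bids 12 and Bidder 4 bids 5.
Truthful bid 12: loses but pays 12, utility -12.
Bid 5 instead: loses but pays 5, utility -5.
Since -5 > -12, bidding 5 is strictly better here, so truthful bidding is not dominant.

No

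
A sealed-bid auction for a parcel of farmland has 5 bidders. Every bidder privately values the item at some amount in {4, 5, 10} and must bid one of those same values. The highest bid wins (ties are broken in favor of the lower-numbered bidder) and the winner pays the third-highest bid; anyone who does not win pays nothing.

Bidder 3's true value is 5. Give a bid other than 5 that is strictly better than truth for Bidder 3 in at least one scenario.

Suppose Bidder 1 bids 4, Bidder 2 bids 4, Bidder 4 bids 4 and Bidder 5 bids 10.
Bid 5: loses, pays 0, utility 0.
Bid 10: wins, pays 4, utility 5 - 4 = 1.
So bidding 10 beats truth here (1 > 0).

10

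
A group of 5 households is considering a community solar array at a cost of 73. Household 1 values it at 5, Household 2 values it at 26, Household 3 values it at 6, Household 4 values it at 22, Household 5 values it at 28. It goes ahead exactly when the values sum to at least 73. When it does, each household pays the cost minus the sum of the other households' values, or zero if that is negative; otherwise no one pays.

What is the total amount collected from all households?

Total value 87 ≥ cost 73, so it is built.
Household 1: others sum to 82; max(0, 73 - 82) = 0.
Household 2: others sum to 61; max(0, 73 - 61) = 12.
Household 3: others sum to 81; max(0, 73 - 81) = 0.
Household 4: others sum to 65; max(0, 73 - 65) = 8.
Household 5: others sum to 59; max(0, 73 - 59) = 14.
Total collected = 0 + 12 + 0 + 8 + 14 = 34.

34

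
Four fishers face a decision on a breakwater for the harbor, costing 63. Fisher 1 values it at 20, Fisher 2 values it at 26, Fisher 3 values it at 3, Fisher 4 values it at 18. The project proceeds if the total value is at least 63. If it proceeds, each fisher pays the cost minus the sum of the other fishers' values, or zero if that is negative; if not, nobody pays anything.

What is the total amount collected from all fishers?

Total value 67 ≥ cost 63, so it is built.
Fisher 1: others sum to 47; max(0, 63 - 47) = 16.
Fisher 2: others sum to 41; max(0, 63 - 41) = 22.
Fisher 3: others sum to 64; max(0, 63 - 64) = 0.
Fisher 4: others sum to 49; max(0, 63 - 49) = 14.
Total collected = 16 + 22 + 0 + 14 = 52.

52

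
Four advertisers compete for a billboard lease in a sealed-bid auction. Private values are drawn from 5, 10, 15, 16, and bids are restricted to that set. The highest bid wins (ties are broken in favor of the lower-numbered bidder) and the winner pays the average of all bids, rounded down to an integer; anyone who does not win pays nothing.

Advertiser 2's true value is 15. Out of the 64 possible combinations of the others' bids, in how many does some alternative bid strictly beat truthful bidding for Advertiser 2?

Others bid (5, 5, 5): truth gives 8; bid 10 gives 9 > 8. Violating.
Others bid (5, 5, 10): truth gives 7; bid 10 gives 8 > 7. Violating.
Others bid (5, 5, 16): truth gives 0; bid 16 gives 5 > 0. Violating.
Others bid (5, 10, 5): truth gives 7; bid 10 gives 8 > 7. Violating.
Others bid (5, 5, 15): truth gives 5; no alternative beats it.
Others bid (5, 10, 15): truth gives 4; no alternative beats it.
(Checking all 64 profiles: 30 have a profitable deviation, 34 do not.)

30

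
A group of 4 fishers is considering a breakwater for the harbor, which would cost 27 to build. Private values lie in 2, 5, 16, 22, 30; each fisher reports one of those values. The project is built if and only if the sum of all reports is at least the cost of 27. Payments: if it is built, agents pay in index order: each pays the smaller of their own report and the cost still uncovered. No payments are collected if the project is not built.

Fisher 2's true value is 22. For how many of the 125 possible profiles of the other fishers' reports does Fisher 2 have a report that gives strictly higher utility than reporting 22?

95

Others report (2, 2, 16): truth gives 0; report 16 gives 6 > 0. Violating.
Others report (2, 2, 22): truth gives 0; report 2 gives 20 > 0. Violating.
Others report (2, 2, 30): truth gives 0; report 2 gives 20 > 0. Violating.
Others report (2, 5, 5): truth gives 0; report 16 gives 6 > 0. Violating.
Others report (2, 2, 2): truth gives 0; no alternative beats it.
Others report (2, 2, 5): truth gives 0; no alternative beats it.
(Checking all 125 profiles: 95 have a profitable deviation, 30 do not.)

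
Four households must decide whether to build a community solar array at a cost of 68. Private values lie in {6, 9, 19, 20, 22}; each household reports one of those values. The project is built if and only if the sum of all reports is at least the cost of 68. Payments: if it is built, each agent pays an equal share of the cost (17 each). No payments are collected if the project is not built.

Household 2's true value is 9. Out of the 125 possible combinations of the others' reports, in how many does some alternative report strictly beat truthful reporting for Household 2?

13

Others report (19, 19, 22): truth gives -8; report 6 gives 0 > -8. Violating.
Others report (19, 20, 20): truth gives -8; report 6 gives 0 > -8. Violating.
Others report (19, 20, 22): truth gives -8; report 6 gives 0 > -8. Violating.
Others report (19, 22, 19): truth gives -8; report 6 gives 0 > -8. Violating.
Others report (6, 6, 6): truth gives 0; no alternative beats it.
Others report (6, 6, 9): truth gives 0; no alternative beats it.
(Checking all 125 profiles: 13 have a profitable deviation, 112 do not.)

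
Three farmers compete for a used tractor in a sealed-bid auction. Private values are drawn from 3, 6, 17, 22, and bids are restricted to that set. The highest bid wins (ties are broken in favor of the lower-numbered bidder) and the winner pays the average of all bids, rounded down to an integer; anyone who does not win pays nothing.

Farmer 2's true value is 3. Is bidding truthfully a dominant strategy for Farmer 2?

Yes

Check each profile of the others' bids and compare truth against every alternative bid.
Others bid (3, 6): truth gives 0, best alternative gives -2.
Others bid (3, 3): truth gives 0, best alternative gives -1.
Others bid (3, 17): truth gives 0, best alternative gives 0.
Others bid (3, 22): truth gives 0, best alternative gives 0.
Others bid (6, 3): truth gives 0, best alternative gives 0.
Others bid (6, 6): truth gives 0, best alternative gives 0.
(Remaining 10 profiles checked similarly; truth is weakly best in each.)
In every case the truthful bid is at least as good as any alternative, so it is a dominant strategy.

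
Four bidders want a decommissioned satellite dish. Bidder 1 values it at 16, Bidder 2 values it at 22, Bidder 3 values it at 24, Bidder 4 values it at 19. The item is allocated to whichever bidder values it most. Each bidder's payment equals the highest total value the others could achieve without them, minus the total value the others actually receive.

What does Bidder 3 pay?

Bidder 3 has the highest value and receives the item.
Without Bidder 3, the item would go to the next-highest value, 22, so the others could achieve 22.
With Bidder 3 present and winning, the others receive nothing, so their total is 0.
Payment = 22 - 0 = 22.

22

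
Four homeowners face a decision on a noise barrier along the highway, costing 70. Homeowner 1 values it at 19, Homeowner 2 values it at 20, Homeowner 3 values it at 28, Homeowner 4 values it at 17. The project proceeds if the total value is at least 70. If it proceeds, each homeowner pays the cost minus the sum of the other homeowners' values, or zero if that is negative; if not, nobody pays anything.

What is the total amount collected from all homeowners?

28

Total value 84 ≥ cost 70, so it is built.
Homeowner 1: others sum to 65; max(0, 70 - 65) = 5.
Homeowner 2: others sum to 64; max(0, 70 - 64) = 6.
Homeowner 3: others sum to 56; max(0, 70 - 56) = 14.
Homeowner 4: others sum to 67; max(0, 70 - 67) = 3.
Total collected = 5 + 6 + 14 + 3 = 28.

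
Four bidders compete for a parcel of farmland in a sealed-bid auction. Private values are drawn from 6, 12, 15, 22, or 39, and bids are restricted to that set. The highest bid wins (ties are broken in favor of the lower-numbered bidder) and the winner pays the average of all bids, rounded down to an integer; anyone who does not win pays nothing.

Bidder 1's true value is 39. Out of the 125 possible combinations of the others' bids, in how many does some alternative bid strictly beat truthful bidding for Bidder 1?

Others bid (6, 6, 6): truth gives 25; bid 6 gives 33 > 25. Violating.
Others bid (6, 6, 12): truth gives 24; bid 12 gives 30 > 24. Violating.
Others bid (6, 6, 15): truth gives 23; bid 15 gives 29 > 23. Violating.
Others bid (6, 6, 22): truth gives 21; bid 22 gives 25 > 21. Violating.
Others bid (6, 6, 39): truth gives 17; no alternative beats it.
Others bid (6, 12, 39): truth gives 15; no alternative beats it.
(Checking all 125 profiles: 64 have a profitable deviation, 61 do not.)

64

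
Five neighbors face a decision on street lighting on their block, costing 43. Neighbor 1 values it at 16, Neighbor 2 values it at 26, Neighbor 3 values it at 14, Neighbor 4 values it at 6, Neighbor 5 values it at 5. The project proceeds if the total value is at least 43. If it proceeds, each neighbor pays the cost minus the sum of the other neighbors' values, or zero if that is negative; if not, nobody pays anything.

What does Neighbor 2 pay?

Total value 67 ≥ cost 43, so the project is built.
The other neighbors' values sum to 41.
Cost minus that sum is 43 - 41 = 2.

2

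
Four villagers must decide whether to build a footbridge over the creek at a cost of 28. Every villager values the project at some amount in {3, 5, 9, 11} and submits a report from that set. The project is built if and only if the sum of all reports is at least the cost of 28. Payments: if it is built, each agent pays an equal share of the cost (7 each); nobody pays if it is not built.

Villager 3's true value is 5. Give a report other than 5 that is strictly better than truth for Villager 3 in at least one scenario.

3

Suppose Villager 1 reports 3, Villager 2 reports 9 and Villager 4 reports 11.
Report 5: project built, pays 7, utility 5 - 7 = -2.
Report 3: project not built, utility 0.
So reporting 3 beats truth here (0 > -2).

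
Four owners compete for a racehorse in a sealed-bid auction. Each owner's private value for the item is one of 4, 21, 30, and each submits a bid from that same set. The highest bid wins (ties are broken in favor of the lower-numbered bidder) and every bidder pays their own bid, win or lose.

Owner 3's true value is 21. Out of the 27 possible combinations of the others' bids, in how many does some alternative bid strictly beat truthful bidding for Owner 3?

25

Others bid (4, 4, 30): truth gives -21; bid 4 gives -4 > -21. Violating.
Others bid (4, 21, 4): truth gives -21; bid 4 gives -4 > -21. Violating.
Others bid (4, 21, 21): truth gives -21; bid 4 gives -4 > -21. Violating.
Others bid (4, 21, 30): truth gives -21; bid 4 gives -4 > -21. Violating.
Others bid (4, 4, 4): truth gives 0; no alternative beats it.
Others bid (4, 4, 21): truth gives 0; no alternative beats it.
(Checking all 27 profiles: 25 have a profitable deviation, 2 do not.)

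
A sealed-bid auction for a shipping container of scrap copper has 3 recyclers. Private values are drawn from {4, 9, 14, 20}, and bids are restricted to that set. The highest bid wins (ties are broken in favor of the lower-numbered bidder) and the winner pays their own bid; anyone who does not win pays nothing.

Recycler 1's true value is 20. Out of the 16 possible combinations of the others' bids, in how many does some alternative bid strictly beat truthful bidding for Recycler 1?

Others bid (4, 4): truth gives 0; bid 4 gives 16 > 0. Violating.
Others bid (4, 9): truth gives 0; bid 9 gives 11 > 0. Violating.
Others bid (4, 14): truth gives 0; bid 14 gives 6 > 0. Violating.
Others bid (9, 4): truth gives 0; bid 9 gives 11 > 0. Violating.
Others bid (4, 20): truth gives 0; no alternative beats it.
Others bid (9, 20): truth gives 0; no alternative beats it.
(Checking all 16 profiles: 9 have a profitable deviation, 7 do not.)

9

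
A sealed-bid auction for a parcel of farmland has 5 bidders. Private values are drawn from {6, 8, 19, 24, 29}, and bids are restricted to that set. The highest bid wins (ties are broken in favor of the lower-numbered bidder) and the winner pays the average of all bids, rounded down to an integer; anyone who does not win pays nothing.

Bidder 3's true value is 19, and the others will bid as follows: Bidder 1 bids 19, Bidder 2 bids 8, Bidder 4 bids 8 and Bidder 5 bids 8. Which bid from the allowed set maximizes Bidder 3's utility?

Bid 6: loses, pays 0, utility 0.
Bid 8: loses, pays 0, utility 0.
Bid 19: loses, pays 0, utility 0.
Bid 24: wins, pays 13, utility 19 - 13 = 6.
Bid 29: wins, pays 14, utility 19 - 14 = 5.
The best choice is 24 with utility 6.

24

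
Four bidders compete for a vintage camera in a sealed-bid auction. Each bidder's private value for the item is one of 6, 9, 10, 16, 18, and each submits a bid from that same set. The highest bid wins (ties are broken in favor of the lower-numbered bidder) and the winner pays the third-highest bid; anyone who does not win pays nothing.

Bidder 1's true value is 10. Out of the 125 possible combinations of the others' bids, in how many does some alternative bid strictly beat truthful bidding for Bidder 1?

Others bid (6, 6, 16): truth gives 0; bid 16 gives 4 > 0. Violating.
Others bid (6, 6, 18): truth gives 0; bid 18 gives 4 > 0. Violating.
Others bid (6, 9, 16): truth gives 0; bid 16 gives 1 > 0. Violating.
Others bid (6, 9, 18): truth gives 0; bid 18 gives 1 > 0. Violating.
Others bid (6, 6, 6): truth gives 4; no alternative beats it.
Others bid (6, 6, 9): truth gives 4; no alternative beats it.
(Checking all 125 profiles: 24 have a profitable deviation, 101 do not.)

24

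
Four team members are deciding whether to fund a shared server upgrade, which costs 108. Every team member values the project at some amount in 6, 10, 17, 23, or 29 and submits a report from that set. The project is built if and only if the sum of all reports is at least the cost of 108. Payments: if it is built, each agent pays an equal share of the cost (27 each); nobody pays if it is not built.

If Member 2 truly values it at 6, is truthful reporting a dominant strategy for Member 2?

Yes

Check each profile of the others' reports and compare truth against every alternative report.
Others report (6, 6, 6): truth gives 0, best alternative gives 0.
Others report (6, 6, 10): truth gives 0, best alternative gives 0.
Others report (6, 6, 17): truth gives 0, best alternative gives 0.
Others report (6, 6, 23): truth gives 0, best alternative gives 0.
Others report (6, 6, 29): truth gives 0, best alternative gives 0.
Others report (6, 10, 6): truth gives 0, best alternative gives 0.
(Remaining 119 profiles checked similarly; truth is weakly best in each.)
In every case the truthful report is at least as good as any alternative, so it is a dominant strategy.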